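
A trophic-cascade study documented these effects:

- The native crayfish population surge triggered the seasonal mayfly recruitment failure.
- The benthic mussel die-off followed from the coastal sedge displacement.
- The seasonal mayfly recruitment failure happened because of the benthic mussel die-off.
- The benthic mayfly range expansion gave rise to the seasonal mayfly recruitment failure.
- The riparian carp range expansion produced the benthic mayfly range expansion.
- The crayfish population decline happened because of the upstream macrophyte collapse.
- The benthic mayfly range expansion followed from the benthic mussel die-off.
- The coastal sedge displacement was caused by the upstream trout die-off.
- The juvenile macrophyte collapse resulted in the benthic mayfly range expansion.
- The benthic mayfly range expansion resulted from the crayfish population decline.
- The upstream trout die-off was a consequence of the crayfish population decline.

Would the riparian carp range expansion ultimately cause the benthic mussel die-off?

No

The riparian carp range expansion leads to the benthic mayfly range expansion, the seasonal mayfly recruitment failure; the benthic mussel die-off is not among them.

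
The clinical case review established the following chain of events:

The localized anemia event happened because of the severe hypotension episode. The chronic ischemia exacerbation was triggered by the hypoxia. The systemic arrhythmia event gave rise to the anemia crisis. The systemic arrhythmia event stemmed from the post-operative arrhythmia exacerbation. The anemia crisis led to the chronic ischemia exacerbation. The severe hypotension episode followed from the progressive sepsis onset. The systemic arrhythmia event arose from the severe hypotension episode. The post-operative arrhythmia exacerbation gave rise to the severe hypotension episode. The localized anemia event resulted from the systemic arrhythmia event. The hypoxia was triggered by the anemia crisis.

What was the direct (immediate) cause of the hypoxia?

Upstream contributors include the post-operative arrhythmia exacerbation, the progressive sepsis onset, the severe hypotension episode, the systemic arrhythmia event, but only the anemia crisis feeds directly into the hypoxia.

the anemia crisis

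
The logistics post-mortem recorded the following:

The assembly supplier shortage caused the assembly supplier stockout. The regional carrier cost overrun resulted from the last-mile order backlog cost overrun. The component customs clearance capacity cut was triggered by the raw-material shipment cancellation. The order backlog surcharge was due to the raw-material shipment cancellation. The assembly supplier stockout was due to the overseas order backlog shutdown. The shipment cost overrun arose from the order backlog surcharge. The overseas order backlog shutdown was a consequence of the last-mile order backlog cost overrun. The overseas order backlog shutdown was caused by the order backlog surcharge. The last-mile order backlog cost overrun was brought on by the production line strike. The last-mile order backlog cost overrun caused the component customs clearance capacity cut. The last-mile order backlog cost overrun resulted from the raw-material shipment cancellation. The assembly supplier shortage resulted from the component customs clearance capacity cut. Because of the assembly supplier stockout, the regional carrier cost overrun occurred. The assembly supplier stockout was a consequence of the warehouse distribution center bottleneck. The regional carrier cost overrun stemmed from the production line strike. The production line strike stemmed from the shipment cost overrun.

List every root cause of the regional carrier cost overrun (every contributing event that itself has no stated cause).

the raw-material shipment cancellation, the warehouse distribution center bottleneck

Tracing upstream from the regional carrier cost overrun: the regional carrier cost overrun ← the last-mile order backlog cost overrun ← the raw-material shipment cancellation.
A separate upstream branch: the regional carrier cost overrun ← the assembly supplier stockout ← the warehouse distribution center bottleneck.
Each of those chain origins has no stated cause.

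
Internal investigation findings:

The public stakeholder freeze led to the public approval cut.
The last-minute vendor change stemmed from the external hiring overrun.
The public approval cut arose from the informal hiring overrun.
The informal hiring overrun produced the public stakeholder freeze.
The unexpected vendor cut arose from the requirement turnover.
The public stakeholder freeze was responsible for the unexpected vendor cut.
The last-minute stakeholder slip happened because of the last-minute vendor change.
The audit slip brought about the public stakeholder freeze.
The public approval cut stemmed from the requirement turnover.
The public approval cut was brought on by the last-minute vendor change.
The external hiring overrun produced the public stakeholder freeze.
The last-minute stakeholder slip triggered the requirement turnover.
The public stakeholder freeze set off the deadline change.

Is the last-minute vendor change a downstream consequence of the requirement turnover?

No

The requirement turnover leads to the public approval cut, the unexpected vendor cut; the last-minute vendor change is not among them.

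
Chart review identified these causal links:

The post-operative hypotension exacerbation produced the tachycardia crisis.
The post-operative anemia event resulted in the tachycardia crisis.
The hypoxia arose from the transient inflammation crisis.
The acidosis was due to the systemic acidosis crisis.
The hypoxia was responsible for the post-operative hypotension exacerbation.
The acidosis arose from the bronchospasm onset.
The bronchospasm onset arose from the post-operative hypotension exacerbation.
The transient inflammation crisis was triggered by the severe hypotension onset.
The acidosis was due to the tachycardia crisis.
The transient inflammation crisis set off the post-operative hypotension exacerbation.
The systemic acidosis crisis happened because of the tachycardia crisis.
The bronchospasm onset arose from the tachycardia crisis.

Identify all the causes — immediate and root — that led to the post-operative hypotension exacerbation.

Immediate causes of the post-operative hypotension exacerbation: the transient inflammation crisis, the hypoxia.
Further upstream: the severe hypotension onset.

the hypoxia, the severe hypotension onset, the transient inflammation crisis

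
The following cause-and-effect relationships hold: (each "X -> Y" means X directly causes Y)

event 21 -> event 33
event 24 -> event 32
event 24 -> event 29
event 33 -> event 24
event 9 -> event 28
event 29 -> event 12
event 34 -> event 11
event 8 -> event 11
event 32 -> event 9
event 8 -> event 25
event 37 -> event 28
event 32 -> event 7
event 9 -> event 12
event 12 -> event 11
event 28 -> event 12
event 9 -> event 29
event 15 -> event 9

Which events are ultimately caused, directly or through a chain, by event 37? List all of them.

event 11, event 12, event 28

Direct effects: event 28.
2 steps out: event 12.
3 steps out: event 11.
Not reachable from it: event 21, event 33, event 24, event 15, event 8, event 32, event 9, event 29, event 7, event 34, event 25.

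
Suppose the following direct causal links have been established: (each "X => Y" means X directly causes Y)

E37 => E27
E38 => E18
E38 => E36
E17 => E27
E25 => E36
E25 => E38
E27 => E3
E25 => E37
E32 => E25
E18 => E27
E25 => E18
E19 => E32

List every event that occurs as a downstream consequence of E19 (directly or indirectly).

E18, E25, E27, E3, E32, E36, E37, E38

Direct effects: E32.
2 steps out: E25.
3 steps out: E38, E36, E37, E18.
4 steps out: E27.
5 steps out: E3.
Not reachable from it: E17.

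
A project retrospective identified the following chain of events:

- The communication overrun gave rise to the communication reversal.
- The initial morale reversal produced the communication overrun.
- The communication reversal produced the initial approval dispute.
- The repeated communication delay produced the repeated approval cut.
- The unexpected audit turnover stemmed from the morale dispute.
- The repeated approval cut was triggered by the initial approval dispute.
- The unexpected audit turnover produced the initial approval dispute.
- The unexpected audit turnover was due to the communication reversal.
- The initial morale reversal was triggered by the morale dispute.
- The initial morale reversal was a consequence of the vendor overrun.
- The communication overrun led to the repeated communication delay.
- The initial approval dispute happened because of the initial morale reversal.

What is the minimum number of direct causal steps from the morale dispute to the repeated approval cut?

3

Shortest chain: the morale dispute → the initial morale reversal → the initial approval dispute → the repeated approval cut.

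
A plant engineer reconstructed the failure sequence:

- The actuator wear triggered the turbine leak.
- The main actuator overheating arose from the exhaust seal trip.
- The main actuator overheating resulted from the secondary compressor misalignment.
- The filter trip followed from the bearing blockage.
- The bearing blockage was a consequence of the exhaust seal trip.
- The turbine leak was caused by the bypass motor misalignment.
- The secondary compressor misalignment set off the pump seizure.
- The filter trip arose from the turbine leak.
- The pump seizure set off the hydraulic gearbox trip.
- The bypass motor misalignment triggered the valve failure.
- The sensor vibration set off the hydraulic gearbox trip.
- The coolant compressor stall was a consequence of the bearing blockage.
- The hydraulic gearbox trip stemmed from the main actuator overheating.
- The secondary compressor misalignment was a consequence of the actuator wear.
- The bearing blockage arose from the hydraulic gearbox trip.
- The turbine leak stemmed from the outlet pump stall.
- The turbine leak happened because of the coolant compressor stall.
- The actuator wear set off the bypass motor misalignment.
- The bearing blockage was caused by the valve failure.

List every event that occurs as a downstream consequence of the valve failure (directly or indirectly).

Direct effects: the bearing blockage.
2 steps out: the coolant compressor stall, the filter trip.
3 steps out: the turbine leak.
Not reachable from it: the outlet pump stall, the actuator wear, the sensor vibration, the secondary compressor misalignment, the exhaust seal trip, the main actuator overheating, the bypass motor misalignment, the pump seizure, the hydraulic gearbox trip.

the bearing blockage, the coolant compressor stall, the filter trip, the turbine leak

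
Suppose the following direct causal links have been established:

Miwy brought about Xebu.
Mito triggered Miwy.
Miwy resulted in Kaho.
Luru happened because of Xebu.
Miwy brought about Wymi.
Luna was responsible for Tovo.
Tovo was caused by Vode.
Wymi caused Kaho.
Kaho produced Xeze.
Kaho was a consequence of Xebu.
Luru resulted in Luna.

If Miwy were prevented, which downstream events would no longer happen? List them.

Downstream of Miwy: Wymi, Xebu, Luru, Luna, Kaho, Tovo, Xeze.
Of those, still caused via another path: Tovo.
The remainder have no surviving cause.

Kaho, Luna, Luru, Wymi, Xebu, Xeze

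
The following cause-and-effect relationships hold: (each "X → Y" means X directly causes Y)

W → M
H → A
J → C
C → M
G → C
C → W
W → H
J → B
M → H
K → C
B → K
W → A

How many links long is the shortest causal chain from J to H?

Shortest chain: J → C → W → H.

3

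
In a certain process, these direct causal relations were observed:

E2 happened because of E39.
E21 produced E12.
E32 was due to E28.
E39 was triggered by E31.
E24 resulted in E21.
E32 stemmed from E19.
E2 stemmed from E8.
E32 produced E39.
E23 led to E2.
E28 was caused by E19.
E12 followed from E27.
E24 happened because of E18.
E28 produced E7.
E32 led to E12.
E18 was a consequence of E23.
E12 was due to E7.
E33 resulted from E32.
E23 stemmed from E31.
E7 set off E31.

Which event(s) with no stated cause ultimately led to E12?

E19, E27

Tracing upstream from E12: E12 ← E32 ← E19.
A separate upstream branch: E12 ← E27.
Each of those chain origins has no stated cause.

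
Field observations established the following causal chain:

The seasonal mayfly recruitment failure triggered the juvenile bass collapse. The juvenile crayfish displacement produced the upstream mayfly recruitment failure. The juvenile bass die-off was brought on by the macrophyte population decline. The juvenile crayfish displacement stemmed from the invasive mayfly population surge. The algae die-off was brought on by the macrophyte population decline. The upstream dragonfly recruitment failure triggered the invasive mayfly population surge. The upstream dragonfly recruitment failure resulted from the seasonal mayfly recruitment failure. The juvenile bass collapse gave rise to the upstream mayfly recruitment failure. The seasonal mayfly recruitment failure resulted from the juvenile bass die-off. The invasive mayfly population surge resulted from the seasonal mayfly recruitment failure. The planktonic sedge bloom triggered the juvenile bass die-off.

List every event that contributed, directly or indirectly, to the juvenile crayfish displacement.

Immediate cause of the juvenile crayfish displacement: the invasive mayfly population surge.
Further upstream: the macrophyte population decline, the juvenile bass die-off, the seasonal mayfly recruitment failure, the upstream dragonfly recruitment failure, the planktonic sedge bloom.

the invasive mayfly population surge, the juvenile bass die-off, the macrophyte population decline, the planktonic sedge bloom, the seasonal mayfly recruitment failure, the upstream dragonfly recruitment failure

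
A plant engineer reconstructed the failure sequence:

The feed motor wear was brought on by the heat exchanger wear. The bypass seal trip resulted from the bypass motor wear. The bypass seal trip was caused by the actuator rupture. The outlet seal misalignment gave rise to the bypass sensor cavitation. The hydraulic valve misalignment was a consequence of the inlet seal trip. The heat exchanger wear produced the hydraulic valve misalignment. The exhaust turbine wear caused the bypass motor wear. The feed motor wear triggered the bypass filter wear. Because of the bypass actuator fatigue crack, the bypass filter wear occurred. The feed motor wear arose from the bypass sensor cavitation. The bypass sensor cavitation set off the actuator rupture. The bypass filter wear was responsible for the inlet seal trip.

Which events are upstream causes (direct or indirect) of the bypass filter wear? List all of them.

the bypass actuator fatigue crack, the bypass sensor cavitation, the feed motor wear, the heat exchanger wear, the outlet seal misalignment

Immediate causes of the bypass filter wear: the bypass actuator fatigue crack, the feed motor wear.
Further upstream: the outlet seal misalignment, the bypass sensor cavitation, the heat exchanger wear.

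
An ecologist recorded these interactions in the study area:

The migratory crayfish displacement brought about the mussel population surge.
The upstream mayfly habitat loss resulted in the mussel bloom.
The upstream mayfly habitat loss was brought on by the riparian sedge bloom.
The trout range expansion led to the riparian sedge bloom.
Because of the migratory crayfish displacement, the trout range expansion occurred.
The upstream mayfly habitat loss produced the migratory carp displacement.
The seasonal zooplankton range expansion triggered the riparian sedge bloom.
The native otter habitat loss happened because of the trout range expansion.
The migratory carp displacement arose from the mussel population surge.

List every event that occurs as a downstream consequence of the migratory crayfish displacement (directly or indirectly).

the migratory carp displacement, the mussel bloom, the mussel population surge, the native otter habitat loss, the riparian sedge bloom, the trout range expansion, the upstream mayfly habitat loss

Direct effects: the trout range expansion, the mussel population surge.
2 steps out: the native otter habitat loss, the riparian sedge bloom, the migratory carp displacement.
3 steps out: the upstream mayfly habitat loss.
4 steps out: the mussel bloom.
Not reachable from it: the seasonal zooplankton range expansion.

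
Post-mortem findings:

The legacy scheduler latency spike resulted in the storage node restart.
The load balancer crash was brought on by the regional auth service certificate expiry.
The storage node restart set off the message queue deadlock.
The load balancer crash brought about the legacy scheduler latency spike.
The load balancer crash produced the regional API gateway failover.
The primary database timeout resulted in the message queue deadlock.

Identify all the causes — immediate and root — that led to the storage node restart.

Immediate cause of the storage node restart: the legacy scheduler latency spike.
Further upstream: the regional auth service certificate expiry, the load balancer crash.

the legacy scheduler latency spike, the load balancer crash, the regional auth service certificate expiry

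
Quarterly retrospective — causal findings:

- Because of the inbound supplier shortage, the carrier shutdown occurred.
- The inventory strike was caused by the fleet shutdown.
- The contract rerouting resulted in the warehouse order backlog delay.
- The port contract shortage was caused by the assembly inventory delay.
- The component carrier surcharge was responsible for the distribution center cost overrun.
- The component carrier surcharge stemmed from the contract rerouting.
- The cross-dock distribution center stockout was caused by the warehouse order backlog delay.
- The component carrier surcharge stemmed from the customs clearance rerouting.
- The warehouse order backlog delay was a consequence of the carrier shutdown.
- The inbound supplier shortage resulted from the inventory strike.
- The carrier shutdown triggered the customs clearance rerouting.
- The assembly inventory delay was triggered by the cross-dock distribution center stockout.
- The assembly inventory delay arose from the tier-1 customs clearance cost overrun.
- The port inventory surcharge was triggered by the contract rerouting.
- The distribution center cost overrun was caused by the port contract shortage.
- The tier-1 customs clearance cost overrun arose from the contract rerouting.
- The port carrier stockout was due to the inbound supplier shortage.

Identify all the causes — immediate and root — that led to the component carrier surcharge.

Immediate causes of the component carrier surcharge: the contract rerouting, the customs clearance rerouting.
Further upstream: the fleet shutdown, the inventory strike, the inbound supplier shortage, the carrier shutdown.

the carrier shutdown, the contract rerouting, the customs clearance rerouting, the fleet shutdown, the inbound supplier shortage, the inventory strike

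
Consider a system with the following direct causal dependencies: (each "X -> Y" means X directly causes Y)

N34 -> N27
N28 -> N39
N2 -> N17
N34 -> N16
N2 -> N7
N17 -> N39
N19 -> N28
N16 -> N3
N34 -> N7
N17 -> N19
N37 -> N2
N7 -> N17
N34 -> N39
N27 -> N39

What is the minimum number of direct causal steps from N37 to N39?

Shortest chain: N37 → N2 → N17 → N39.

3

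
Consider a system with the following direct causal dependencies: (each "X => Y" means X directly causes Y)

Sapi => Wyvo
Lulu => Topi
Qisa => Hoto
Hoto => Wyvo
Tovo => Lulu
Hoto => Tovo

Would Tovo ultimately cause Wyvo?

No

Tovo leads to Lulu, Topi; Wyvo is not among them.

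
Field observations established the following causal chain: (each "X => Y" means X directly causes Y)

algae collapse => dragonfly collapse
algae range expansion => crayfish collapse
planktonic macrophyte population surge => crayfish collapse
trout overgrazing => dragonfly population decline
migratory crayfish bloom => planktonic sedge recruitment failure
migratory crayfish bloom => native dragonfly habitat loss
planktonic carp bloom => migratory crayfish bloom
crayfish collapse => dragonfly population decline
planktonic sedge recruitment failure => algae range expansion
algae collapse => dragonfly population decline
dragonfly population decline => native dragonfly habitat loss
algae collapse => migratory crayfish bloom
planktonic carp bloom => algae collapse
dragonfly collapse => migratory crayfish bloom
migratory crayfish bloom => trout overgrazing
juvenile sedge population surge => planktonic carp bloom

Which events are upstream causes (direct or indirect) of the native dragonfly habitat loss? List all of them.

the algae collapse, the algae range expansion, the crayfish collapse, the dragonfly collapse, the dragonfly population decline, the juvenile sedge population surge, the migratory crayfish bloom, the planktonic carp bloom, the planktonic macrophyte population surge, the planktonic sedge recruitment failure, the trout overgrazing

Immediate causes of the native dragonfly habitat loss: the migratory crayfish bloom, the dragonfly population decline.
Further upstream: the juvenile sedge population surge, the planktonic carp bloom, the algae collapse, the dragonfly collapse, the planktonic sedge recruitment failure, the algae range expansion, the crayfish collapse, the trout overgrazing, the planktonic macrophyte population surge.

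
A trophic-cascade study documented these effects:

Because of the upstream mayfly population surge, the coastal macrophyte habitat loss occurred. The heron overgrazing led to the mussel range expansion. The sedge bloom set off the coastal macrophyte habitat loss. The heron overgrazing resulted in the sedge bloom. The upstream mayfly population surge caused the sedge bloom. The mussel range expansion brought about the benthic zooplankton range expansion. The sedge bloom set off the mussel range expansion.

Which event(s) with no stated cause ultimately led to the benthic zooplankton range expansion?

the heron overgrazing, the upstream mayfly population surge

Tracing upstream from the benthic zooplankton range expansion: the benthic zooplankton range expansion ← the mussel range expansion ← the heron overgrazing.
A separate upstream branch: the benthic zooplankton range expansion ← the mussel range expansion ← the sedge bloom ← the upstream mayfly population surge.
Each of those chain origins has no stated cause.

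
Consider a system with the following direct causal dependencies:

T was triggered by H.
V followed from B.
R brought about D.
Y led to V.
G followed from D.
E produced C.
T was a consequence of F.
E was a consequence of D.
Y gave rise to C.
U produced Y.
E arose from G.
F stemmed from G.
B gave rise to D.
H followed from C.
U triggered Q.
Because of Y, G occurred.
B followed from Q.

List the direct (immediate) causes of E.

Upstream contributors include U, Q, R, Y, B, but only D, G feed directly into E.

D, G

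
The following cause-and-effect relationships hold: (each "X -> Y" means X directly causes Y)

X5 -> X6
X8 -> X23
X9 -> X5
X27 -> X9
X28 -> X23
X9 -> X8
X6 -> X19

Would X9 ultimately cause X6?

There is a causal chain: X9 → X5 → X6.

Yes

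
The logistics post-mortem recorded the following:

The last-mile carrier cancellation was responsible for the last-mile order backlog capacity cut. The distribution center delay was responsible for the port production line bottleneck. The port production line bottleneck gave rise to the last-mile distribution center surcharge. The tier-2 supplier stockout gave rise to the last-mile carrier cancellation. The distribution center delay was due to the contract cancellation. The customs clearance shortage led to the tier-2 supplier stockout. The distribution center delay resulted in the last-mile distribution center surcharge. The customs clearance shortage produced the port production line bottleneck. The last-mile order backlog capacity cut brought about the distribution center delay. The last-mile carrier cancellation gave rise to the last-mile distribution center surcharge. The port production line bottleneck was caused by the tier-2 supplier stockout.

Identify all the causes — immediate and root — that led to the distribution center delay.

Immediate causes of the distribution center delay: the last-mile order backlog capacity cut, the contract cancellation.
Further upstream: the customs clearance shortage, the tier-2 supplier stockout, the last-mile carrier cancellation.

the contract cancellation, the customs clearance shortage, the last-mile carrier cancellation, the last-mile order backlog capacity cut, the tier-2 supplier stockout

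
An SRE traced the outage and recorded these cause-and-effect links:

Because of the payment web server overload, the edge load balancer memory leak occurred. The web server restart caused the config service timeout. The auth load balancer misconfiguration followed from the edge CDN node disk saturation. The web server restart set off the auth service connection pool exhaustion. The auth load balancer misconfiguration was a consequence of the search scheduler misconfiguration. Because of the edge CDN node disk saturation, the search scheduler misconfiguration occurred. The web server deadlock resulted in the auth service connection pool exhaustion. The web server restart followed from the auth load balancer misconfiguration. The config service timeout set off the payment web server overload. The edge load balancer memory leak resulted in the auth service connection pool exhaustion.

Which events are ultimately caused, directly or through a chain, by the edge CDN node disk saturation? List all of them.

Direct effects: the search scheduler misconfiguration, the auth load balancer misconfiguration.
2 steps out: the web server restart.
3 steps out: the config service timeout, the auth service connection pool exhaustion.
4 steps out: the payment web server overload.
5 steps out: the edge load balancer memory leak.
Not reachable from it: the web server deadlock.

the auth load balancer misconfiguration, the auth service connection pool exhaustion, the config service timeout, the edge load balancer memory leak, the payment web server overload, the search scheduler misconfiguration, the web server restart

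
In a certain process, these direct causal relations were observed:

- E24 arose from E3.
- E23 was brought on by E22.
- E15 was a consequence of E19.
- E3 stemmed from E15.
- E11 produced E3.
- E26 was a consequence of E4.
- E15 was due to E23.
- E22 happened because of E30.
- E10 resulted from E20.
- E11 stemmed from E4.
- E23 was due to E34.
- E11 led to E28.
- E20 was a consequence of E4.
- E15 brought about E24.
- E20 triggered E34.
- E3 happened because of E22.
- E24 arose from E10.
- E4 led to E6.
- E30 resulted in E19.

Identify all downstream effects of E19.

E15, E24, E3

Direct effects: E15.
2 steps out: E3, E24.
Not reachable from it: E4, E20, E6, E11, E34, E26, E30, E22, E23, E10, E28.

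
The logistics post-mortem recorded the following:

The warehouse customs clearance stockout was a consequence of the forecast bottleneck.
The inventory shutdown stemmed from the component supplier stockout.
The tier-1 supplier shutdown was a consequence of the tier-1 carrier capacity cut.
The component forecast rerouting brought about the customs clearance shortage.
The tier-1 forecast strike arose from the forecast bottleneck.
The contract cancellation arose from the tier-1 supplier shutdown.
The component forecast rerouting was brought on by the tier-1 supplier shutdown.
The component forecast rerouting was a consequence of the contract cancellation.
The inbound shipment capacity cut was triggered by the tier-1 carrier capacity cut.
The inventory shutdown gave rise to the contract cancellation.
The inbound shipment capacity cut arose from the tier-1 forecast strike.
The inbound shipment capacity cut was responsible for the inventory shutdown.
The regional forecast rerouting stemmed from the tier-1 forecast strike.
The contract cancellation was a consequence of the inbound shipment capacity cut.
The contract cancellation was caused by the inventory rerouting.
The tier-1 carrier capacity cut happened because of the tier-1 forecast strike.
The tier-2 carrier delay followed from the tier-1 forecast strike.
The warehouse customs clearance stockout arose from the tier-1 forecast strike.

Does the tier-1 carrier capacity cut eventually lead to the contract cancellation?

Yes

There is a causal chain: the tier-1 carrier capacity cut → the inbound shipment capacity cut → the contract cancellation.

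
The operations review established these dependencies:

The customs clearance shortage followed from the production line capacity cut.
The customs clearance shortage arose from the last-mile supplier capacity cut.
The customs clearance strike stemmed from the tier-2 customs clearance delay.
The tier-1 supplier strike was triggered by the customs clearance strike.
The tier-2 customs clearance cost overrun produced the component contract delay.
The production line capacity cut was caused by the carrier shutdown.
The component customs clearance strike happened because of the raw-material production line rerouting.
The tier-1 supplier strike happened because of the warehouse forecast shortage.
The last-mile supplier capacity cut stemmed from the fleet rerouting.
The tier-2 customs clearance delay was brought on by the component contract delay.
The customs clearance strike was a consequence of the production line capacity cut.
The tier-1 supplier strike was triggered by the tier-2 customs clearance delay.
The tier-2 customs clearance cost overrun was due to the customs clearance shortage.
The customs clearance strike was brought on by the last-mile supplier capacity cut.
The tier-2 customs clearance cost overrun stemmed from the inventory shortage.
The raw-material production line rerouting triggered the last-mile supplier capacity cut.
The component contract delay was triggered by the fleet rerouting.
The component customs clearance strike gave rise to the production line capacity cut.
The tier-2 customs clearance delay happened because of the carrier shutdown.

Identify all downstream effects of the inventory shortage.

the component contract delay, the customs clearance strike, the tier-1 supplier strike, the tier-2 customs clearance cost overrun, the tier-2 customs clearance delay

Direct effects: the tier-2 customs clearance cost overrun.
2 steps out: the component contract delay.
3 steps out: the tier-2 customs clearance delay.
4 steps out: the customs clearance strike, the tier-1 supplier strike.
Not reachable from it: the raw-material production line rerouting, the warehouse forecast shortage, the component customs clearance strike, the carrier shutdown, the fleet rerouting, the last-mile supplier capacity cut, the production line capacity cut, the customs clearance shortage.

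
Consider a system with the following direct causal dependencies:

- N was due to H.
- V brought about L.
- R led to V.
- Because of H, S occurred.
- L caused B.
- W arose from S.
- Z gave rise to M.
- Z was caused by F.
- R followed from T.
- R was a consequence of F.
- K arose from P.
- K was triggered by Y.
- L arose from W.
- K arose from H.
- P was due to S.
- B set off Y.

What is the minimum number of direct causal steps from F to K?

6

Shortest chain: F → R → V → L → B → Y → K.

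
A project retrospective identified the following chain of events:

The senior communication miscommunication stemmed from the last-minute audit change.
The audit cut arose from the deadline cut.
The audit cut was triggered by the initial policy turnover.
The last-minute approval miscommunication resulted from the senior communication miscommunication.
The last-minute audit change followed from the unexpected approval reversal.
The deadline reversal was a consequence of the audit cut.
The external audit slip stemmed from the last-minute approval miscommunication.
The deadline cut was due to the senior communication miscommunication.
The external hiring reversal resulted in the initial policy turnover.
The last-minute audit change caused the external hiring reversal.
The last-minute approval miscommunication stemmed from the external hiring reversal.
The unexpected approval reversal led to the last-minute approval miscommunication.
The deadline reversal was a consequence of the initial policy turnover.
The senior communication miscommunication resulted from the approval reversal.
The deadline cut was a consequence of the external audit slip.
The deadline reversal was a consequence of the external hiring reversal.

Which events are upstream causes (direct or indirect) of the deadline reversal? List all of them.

the approval reversal, the audit cut, the deadline cut, the external audit slip, the external hiring reversal, the initial policy turnover, the last-minute approval miscommunication, the last-minute audit change, the senior communication miscommunication, the unexpected approval reversal

Immediate causes of the deadline reversal: the external hiring reversal, the initial policy turnover, the audit cut.
Further upstream: the unexpected approval reversal, the last-minute audit change, the senior communication miscommunication, the last-minute approval miscommunication, the external audit slip, the deadline cut, the approval reversal.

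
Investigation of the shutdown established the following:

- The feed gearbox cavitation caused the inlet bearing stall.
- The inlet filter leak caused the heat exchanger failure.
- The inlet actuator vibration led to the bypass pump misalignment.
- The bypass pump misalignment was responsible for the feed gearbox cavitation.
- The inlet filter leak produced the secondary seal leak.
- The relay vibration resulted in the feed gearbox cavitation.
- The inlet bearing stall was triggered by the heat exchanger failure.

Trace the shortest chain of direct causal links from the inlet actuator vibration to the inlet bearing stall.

the inlet actuator vibration → the bypass pump misalignment
the bypass pump misalignment → the feed gearbox cavitation
the feed gearbox cavitation → the inlet bearing stall
Length: 3 steps.

the inlet actuator vibration → the bypass pump misalignment → the feed gearbox cavitation → the inlet bearing stall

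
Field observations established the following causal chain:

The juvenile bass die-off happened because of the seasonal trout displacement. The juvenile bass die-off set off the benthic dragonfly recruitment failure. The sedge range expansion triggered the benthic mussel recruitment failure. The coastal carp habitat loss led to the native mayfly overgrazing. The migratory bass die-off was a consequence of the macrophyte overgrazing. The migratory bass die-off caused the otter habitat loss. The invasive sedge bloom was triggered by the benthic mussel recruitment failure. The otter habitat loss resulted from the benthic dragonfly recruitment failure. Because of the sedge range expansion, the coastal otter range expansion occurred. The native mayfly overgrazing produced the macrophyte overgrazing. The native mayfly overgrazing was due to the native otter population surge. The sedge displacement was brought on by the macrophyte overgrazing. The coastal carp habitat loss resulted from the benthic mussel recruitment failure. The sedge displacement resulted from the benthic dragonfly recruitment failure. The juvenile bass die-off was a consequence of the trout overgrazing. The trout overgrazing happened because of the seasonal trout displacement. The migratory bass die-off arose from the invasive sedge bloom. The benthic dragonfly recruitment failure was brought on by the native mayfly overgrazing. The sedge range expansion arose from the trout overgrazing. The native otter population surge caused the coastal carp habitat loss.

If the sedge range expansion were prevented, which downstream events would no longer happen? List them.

Downstream of the sedge range expansion: the benthic mussel recruitment failure, the invasive sedge bloom, the coastal carp habitat loss, the coastal otter range expansion, the native mayfly overgrazing, the macrophyte overgrazing, the benthic dragonfly recruitment failure, the sedge displacement, the migratory bass die-off, the otter habitat loss.
Of those, still caused via another path: the coastal carp habitat loss, the native mayfly overgrazing, the macrophyte overgrazing, the benthic dragonfly recruitment failure, the sedge displacement, the migratory bass die-off, the otter habitat loss.
The remainder have no surviving cause.

the benthic mussel recruitment failure, the coastal otter range expansion, the invasive sedge bloom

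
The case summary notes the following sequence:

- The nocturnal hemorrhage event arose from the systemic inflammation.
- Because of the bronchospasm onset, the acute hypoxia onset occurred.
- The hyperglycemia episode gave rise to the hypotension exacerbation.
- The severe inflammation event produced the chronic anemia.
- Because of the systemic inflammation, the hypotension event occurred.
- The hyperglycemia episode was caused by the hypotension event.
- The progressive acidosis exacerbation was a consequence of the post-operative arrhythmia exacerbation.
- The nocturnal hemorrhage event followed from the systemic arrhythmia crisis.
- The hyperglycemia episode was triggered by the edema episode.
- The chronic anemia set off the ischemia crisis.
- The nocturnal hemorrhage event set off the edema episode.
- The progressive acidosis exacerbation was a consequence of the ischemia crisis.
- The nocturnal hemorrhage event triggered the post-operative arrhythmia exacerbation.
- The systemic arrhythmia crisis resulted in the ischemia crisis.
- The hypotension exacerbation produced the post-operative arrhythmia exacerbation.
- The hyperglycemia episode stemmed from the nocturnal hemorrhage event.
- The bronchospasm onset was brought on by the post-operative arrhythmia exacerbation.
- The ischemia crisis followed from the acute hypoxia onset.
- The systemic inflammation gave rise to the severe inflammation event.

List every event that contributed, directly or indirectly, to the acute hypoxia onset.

the bronchospasm onset, the edema episode, the hyperglycemia episode, the hypotension event, the hypotension exacerbation, the nocturnal hemorrhage event, the post-operative arrhythmia exacerbation, the systemic arrhythmia crisis, the systemic inflammation

Immediate cause of the acute hypoxia onset: the bronchospasm onset.
Further upstream: the systemic inflammation, the hypotension event, the systemic arrhythmia crisis, the nocturnal hemorrhage event, the edema episode, the hyperglycemia episode, the hypotension exacerbation, the post-operative arrhythmia exacerbation.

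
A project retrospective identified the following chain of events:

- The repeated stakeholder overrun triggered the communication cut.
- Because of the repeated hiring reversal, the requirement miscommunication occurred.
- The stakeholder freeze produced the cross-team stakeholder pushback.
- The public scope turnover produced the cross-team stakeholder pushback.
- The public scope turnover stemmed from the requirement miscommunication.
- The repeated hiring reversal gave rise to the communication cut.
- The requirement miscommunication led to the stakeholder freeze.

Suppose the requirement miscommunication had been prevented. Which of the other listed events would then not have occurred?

the cross-team stakeholder pushback, the public scope turnover, the stakeholder freeze

Downstream of the requirement miscommunication: the stakeholder freeze, the public scope turnover, the cross-team stakeholder pushback.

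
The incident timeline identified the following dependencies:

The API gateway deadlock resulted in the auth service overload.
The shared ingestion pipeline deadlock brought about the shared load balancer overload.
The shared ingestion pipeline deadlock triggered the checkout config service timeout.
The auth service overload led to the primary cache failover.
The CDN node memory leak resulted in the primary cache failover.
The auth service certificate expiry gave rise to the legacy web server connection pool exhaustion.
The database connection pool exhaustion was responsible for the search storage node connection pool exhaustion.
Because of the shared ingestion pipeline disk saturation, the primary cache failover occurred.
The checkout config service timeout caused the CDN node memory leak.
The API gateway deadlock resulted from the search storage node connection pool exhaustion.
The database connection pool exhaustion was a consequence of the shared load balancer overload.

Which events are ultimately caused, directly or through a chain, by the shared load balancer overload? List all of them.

Direct effects: the database connection pool exhaustion.
2 steps out: the search storage node connection pool exhaustion.
3 steps out: the API gateway deadlock.
4 steps out: the auth service overload.
5 steps out: the primary cache failover.
Not reachable from it: the auth service certificate expiry, the shared ingestion pipeline deadlock, the legacy web server connection pool exhaustion, the checkout config service timeout, the shared ingestion pipeline disk saturation, the CDN node memory leak.

the API gateway deadlock, the auth service overload, the database connection pool exhaustion, the primary cache failover, the search storage node connection pool exhaustion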